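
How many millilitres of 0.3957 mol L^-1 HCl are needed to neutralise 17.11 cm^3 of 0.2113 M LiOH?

9.14 mL

n(LiOH) = 0.2113 mol/L x 0.01711 L = 0.003615 mol.
At equivalence n(HCl) = n(LiOH) = 0.003615 mol.
V(HCl) = 0.003615 / 0.3957 = 0.009137 L = 9.14 mL.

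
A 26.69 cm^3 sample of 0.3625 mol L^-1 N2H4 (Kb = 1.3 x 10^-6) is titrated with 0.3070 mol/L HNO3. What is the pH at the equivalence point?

n(N2H4) = 0.3625 x 0.02669 = 0.009675 mol; V(HNO3) at equivalence = 0.009675/0.3070 = 0.03152 L.
At equivalence the base is fully converted to N2H5+; total volume = 0.05821 L, so [N2H5+] = 0.009675/0.05821 = 0.1662 M.
Ka(N2H5+) = Kw/Kb = 1.0e-14 / 1.3 x 10^-6 = 7.69e-9.
[H^+] = sqrt(Ka x [N2H5+]) = sqrt(7.69e-9 x 0.1662) = 3.58e-5 M.
pH = -log(3.58e-5) = 4.45.

4.45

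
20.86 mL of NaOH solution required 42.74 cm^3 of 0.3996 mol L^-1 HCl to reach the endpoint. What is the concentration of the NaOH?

0.819 M

n(HCl) delivered = 0.3996 x 0.04274 = 0.01708 mol.
For a 1:1 reaction, n(NaOH) = 0.01708 mol.
[NaOH] = 0.01708 mol / 0.02086 L = 0.819 M.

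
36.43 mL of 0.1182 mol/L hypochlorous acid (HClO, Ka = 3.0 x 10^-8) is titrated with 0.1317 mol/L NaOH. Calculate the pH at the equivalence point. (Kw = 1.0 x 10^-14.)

n(HClO) = 0.1182 x 0.03643 = 0.004306 mol; V(NaOH) at equivalence = 0.004306/0.1317 = 0.03270 L.
At equivalence all the acid is converted to ClO-; total volume = 0.03643 + 0.03270 = 0.06913 L, so [ClO-] = 0.004306/0.06913 = 0.06229 M.
Kb = Kw/Ka = 1.0e-14 / 3.0 x 10^-8 = 3.33e-7.
[OH^-] = sqrt(Kb x [ClO-]) = sqrt(3.33e-7 x 0.06229) = 0.000144 M.
pOH = 3.84, so pH = 14.00 - 3.84 = 10.16.

10.16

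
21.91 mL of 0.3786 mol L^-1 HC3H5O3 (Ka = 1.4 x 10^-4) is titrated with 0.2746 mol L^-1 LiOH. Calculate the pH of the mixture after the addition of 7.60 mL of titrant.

3.38

Initial n(HC3H5O3) = 0.3786 x 0.02191 = 0.008295 mol.
n(LiOH) added = 0.2746 x 0.007600 = 0.002087 mol, converting that many moles of HC3H5O3 to C3H5O3-.
Remaining n(HC3H5O3) = 0.006208 mol; n(C3H5O3-) = 0.002087 mol.
By Henderson-Hasselbalch, pH = pKa + log([A^-]/[HA]) = 3.85 + log(0.002087/0.006208) = 3.85 + (-0.47) = 3.38.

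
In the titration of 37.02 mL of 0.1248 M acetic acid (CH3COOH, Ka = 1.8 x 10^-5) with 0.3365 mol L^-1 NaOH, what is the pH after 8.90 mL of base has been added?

5.01

Initial n(CH3COOH) = 0.1248 x 0.03702 = 0.004620 mol.
n(NaOH) added = 0.3365 x 0.008900 = 0.002995 mol, converting that many moles of CH3COOH to CH3COO-.
Remaining n(CH3COOH) = 0.001625 mol; n(CH3COO-) = 0.002995 mol.
By Henderson-Hasselbalch, pH = pKa + log([A^-]/[HA]) = 4.74 + log(0.002995/0.001625) = 4.74 + (+0.27) = 5.01.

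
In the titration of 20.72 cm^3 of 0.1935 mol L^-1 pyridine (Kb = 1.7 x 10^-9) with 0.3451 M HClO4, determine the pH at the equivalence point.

n(C5H5N) = 0.1935 x 0.02072 = 0.004009 mol; V(HClO4) at equivalence = 0.004009/0.3451 = 0.01162 L.
At equivalence the base is fully converted to C5H5NH+; total volume = 0.03234 L, so [C5H5NH+] = 0.004009/0.03234 = 0.1240 M.
Ka(C5H5NH+) = Kw/Kb = 1.0e-14 / 1.7 x 10^-9 = 5.88e-6.
[H^+] = sqrt(Ka x [C5H5NH+]) = sqrt(5.88e-6 x 0.1240) = 0.000854 M.
pH = -log(0.000854) = 3.07.

3.07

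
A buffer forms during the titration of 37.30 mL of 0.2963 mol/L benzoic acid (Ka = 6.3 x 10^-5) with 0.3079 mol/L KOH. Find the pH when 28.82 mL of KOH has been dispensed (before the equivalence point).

4.81

Initial n(C6H5COOH) = 0.2963 x 0.03730 = 0.01105 mol.
n(KOH) added = 0.3079 x 0.02882 = 0.008874 mol, converting that many moles of C6H5COOH to C6H5COO-.
Remaining n(C6H5COOH) = 0.002178 mol; n(C6H5COO-) = 0.008874 mol.
By Henderson-Hasselbalch, pH = pKa + log([A^-]/[HA]) = 4.20 + log(0.008874/0.002178) = 4.20 + (+0.61) = 4.81.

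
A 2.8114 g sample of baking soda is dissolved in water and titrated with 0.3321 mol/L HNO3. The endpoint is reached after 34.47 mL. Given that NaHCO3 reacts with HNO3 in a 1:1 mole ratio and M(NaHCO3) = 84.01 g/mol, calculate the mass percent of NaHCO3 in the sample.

34.2%

n(HNO3) = 0.3321 x 0.03447 = 0.01145 mol.
n(NaHCO3) = 0.01145 / 1 = 0.01145 mol.
mass of NaHCO3 = 0.01145 x 84.01 = 0.9617 g.
% purity = 0.9617 / 2.8114 x 100 = 34.2%.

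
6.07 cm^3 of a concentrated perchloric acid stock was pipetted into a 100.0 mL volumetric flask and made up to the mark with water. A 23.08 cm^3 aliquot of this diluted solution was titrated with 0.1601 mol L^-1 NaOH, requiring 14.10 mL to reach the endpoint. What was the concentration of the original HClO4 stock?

1.61 M

n(NaOH) = 0.1601 x 0.01410 = 0.002257 mol.
n(HClO4) in the aliquot = 0.002257 mol.
[diluted HClO4] = 0.002257 / 0.02308 = 0.09781 M.
Dilution factor = 100.0/6.070 = 16.47, so [stock] = 0.09781 x 16.47 = 1.61 M.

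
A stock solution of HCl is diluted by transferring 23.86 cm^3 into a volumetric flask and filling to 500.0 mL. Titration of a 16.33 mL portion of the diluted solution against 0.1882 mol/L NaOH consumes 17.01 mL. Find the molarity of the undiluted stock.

4.11 M

n(NaOH) = 0.1882 x 0.01701 = 0.003201 mol.
n(HCl) in the aliquot = 0.003201 mol.
[diluted HCl] = 0.003201 / 0.01633 = 0.1960 M.
Dilution factor = 500.0/23.86 = 20.96, so [stock] = 0.1960 x 20.96 = 4.11 M.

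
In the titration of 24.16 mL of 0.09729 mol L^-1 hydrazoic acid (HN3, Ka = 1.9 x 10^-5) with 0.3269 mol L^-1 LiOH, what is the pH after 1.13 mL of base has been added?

Initial n(HN3) = 0.09729 x 0.02416 = 0.002351 mol.
n(LiOH) added = 0.3269 x 0.001130 = 0.0003694 mol, converting that many moles of HN3 to N3-.
Remaining n(HN3) = 0.001981 mol; n(N3-) = 0.0003694 mol.
By Henderson-Hasselbalch, pH = pKa + log([A^-]/[HA]) = 4.72 + log(0.0003694/0.001981) = 4.72 + (-0.73) = 3.99.

3.99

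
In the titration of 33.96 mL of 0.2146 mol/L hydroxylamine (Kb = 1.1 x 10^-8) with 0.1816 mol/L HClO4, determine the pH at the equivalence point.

n(NH2OH) = 0.2146 x 0.03396 = 0.007288 mol; V(HClO4) at equivalence = 0.007288/0.1816 = 0.04013 L.
At equivalence the base is fully converted to NH3OH+; total volume = 0.07409 L, so [NH3OH+] = 0.007288/0.07409 = 0.09836 M.
Ka(NH3OH+) = Kw/Kb = 1.0e-14 / 1.1 x 10^-8 = 9.09e-7.
[H^+] = sqrt(Ka x [NH3OH+]) = sqrt(9.09e-7 x 0.09836) = 0.000299 M.
pH = -log(0.000299) = 3.52.

3.52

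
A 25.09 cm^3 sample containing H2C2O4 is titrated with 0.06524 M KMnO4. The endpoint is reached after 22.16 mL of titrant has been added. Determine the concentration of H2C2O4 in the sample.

0.144 M

n(KMnO4) = 0.06524 x 0.02216 = 0.001446 mol.
From the balanced equation, 2 mol KMnO4 reacts with 5 mol H2C2O4, so n(H2C2O4) = 0.001446 x 5/2 = 0.003614 mol.
[H2C2O4] = 0.003614 / 0.02509 L = 0.144 M.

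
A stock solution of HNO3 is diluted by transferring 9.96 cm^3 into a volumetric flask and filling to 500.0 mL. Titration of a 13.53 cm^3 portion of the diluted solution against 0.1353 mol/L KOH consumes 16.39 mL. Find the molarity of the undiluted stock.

8.23 M

n(KOH) = 0.1353 x 0.01639 = 0.002218 mol.
n(HNO3) in the aliquot = 0.002218 mol.
[diluted HNO3] = 0.002218 / 0.01353 = 0.1639 M.
Dilution factor = 500.0/9.960 = 50.20, so [stock] = 0.1639 x 50.20 = 8.23 M.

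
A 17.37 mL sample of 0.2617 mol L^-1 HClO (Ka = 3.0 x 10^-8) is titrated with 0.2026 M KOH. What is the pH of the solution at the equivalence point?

n(HClO) = 0.2617 x 0.01737 = 0.004546 mol; V(KOH) at equivalence = 0.004546/0.2026 = 0.02244 L.
At equivalence all the acid is converted to ClO-; total volume = 0.01737 + 0.02244 = 0.03981 L, so [ClO-] = 0.004546/0.03981 = 0.1142 M.
Kb = Kw/Ka = 1.0e-14 / 3.0 x 10^-8 = 3.33e-7.
[OH^-] = sqrt(Kb x [ClO-]) = sqrt(3.33e-7 x 0.1142) = 0.000195 M.
pOH = 3.71, so pH = 14.00 - 3.71 = 10.29.

10.29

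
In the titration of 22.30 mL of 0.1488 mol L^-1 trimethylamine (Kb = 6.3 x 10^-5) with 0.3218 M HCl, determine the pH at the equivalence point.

n((CH3)3N) = 0.1488 x 0.02230 = 0.003318 mol; V(HCl) at equivalence = 0.003318/0.3218 = 0.01031 L.
At equivalence the base is fully converted to (CH3)3NH+; total volume = 0.03261 L, so [(CH3)3NH+] = 0.003318/0.03261 = 0.1018 M.
Ka((CH3)3NH+) = Kw/Kb = 1.0e-14 / 6.3 x 10^-5 = 1.59e-10.
[H^+] = sqrt(Ka x [(CH3)3NH+]) = sqrt(1.59e-10 x 0.1018) = 4.02e-6 M.
pH = -log(4.02e-6) = 5.40.

5.40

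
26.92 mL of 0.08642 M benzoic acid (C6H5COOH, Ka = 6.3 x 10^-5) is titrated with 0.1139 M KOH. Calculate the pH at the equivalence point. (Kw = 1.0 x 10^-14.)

8.45

n(C6H5COOH) = 0.08642 x 0.02692 = 0.002326 mol; V(KOH) at equivalence = 0.002326/0.1139 = 0.02043 L.
At equivalence all the acid is converted to C6H5COO-; total volume = 0.02692 + 0.02043 = 0.04735 L, so [C6H5COO-] = 0.002326/0.04735 = 0.04914 M.
Kb = Kw/Ka = 1.0e-14 / 6.3 x 10^-5 = 1.59e-10.
[OH^-] = sqrt(Kb x [C6H5COO-]) = sqrt(1.59e-10 x 0.04914) = 2.79e-6 M.
pOH = 5.55, so pH = 14.00 - 5.55 = 8.45.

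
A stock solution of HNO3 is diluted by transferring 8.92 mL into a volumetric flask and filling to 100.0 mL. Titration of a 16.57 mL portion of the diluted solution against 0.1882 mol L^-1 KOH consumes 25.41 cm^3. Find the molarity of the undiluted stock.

n(KOH) = 0.1882 x 0.02541 = 0.004782 mol.
n(HNO3) in the aliquot = 0.004782 mol.
[diluted HNO3] = 0.004782 / 0.01657 = 0.2886 M.
Dilution factor = 100.0/8.920 = 11.21, so [stock] = 0.2886 x 11.21 = 3.24 M.

3.24 M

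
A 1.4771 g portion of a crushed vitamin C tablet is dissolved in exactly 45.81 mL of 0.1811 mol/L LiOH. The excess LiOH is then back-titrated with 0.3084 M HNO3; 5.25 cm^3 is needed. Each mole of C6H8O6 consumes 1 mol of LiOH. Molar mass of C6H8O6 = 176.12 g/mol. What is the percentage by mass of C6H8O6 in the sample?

79.6%

Total n(LiOH) added = 0.1811 x 0.04581 = 0.008296 mol.
n(HNO3) used = 0.3084 x 0.005250 = 0.001619 mol, which equals the excess n(LiOH).
So n(LiOH) consumed by the sample = 0.008296 - 0.001619 = 0.006677 mol.
n(C6H8O6) = 0.006677 / 1 = 0.006677 mol.
mass C6H8O6 = 0.006677 x 176.12 = 1.176 g, so %C6H8O6 = 1.176/1.4771 x 100 = 79.6%.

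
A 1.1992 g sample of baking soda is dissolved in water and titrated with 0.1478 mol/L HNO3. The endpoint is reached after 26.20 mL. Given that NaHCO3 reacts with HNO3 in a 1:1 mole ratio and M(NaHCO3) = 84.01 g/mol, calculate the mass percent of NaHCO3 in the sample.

n(HNO3) = 0.1478 x 0.02620 = 0.003872 mol.
n(NaHCO3) = 0.003872 / 1 = 0.003872 mol.
mass of NaHCO3 = 0.003872 x 84.01 = 0.3253 g.
% purity = 0.3253 / 1.1992 x 100 = 27.1%.

27.1%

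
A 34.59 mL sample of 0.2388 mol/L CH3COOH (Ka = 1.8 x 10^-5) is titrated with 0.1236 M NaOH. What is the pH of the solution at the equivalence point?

8.83

n(CH3COOH) = 0.2388 x 0.03459 = 0.008260 mol; V(NaOH) at equivalence = 0.008260/0.1236 = 0.06683 L.
At equivalence all the acid is converted to CH3COO-; total volume = 0.03459 + 0.06683 = 0.1014 L, so [CH3COO-] = 0.008260/0.1014 = 0.08145 M.
Kb = Kw/Ka = 1.0e-14 / 1.8 x 10^-5 = 5.56e-10.
[OH^-] = sqrt(Kb x [CH3COO-]) = sqrt(5.56e-10 x 0.08145) = 6.73e-6 M.
pOH = 5.17, so pH = 14.00 - 5.17 = 8.83.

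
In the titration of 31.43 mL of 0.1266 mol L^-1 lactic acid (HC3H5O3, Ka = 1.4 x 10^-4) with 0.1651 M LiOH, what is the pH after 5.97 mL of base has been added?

3.37

Initial n(HC3H5O3) = 0.1266 x 0.03143 = 0.003979 mol.
n(LiOH) added = 0.1651 x 0.005970 = 0.0009856 mol, converting that many moles of HC3H5O3 to C3H5O3-.
Remaining n(HC3H5O3) = 0.002993 mol; n(C3H5O3-) = 0.0009856 mol.
By Henderson-Hasselbalch, pH = pKa + log([A^-]/[HA]) = 3.85 + log(0.0009856/0.002993) = 3.85 + (-0.48) = 3.37.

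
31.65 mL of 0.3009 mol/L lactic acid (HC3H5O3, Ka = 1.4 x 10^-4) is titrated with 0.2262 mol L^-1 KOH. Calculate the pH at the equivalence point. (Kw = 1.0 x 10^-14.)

n(HC3H5O3) = 0.3009 x 0.03165 = 0.009523 mol; V(KOH) at equivalence = 0.009523/0.2262 = 0.04210 L.
At equivalence all the acid is converted to C3H5O3-; total volume = 0.03165 + 0.04210 = 0.07375 L, so [C3H5O3-] = 0.009523/0.07375 = 0.1291 M.
Kb = Kw/Ka = 1.0e-14 / 1.4 x 10^-4 = 7.14e-11.
[OH^-] = sqrt(Kb x [C3H5O3-]) = sqrt(7.14e-11 x 0.1291) = 3.04e-6 M.
pOH = 5.52, so pH = 14.00 - 5.52 = 8.48.

8.48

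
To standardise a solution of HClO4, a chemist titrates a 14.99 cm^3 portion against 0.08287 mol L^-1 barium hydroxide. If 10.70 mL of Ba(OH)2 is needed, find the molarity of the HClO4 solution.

0.118 M

n(Ba(OH)2) delivered = 0.08287 x 0.01070 = 0.0008867 mol.
The reaction is 2 HClO4 + 1 Ba(OH)2, so n(HClO4) = 0.0008867 x 2/1 = 0.001773 mol.
[HClO4] = 0.001773 mol / 0.01499 L = 0.118 M.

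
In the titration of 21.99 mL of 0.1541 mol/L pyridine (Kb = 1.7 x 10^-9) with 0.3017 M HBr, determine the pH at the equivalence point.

n(C5H5N) = 0.1541 x 0.02199 = 0.003389 mol; V(HBr) at equivalence = 0.003389/0.3017 = 0.01123 L.
At equivalence the base is fully converted to C5H5NH+; total volume = 0.03322 L, so [C5H5NH+] = 0.003389/0.03322 = 0.1020 M.
Ka(C5H5NH+) = Kw/Kb = 1.0e-14 / 1.7 x 10^-9 = 5.88e-6.
[H^+] = sqrt(Ka x [C5H5NH+]) = sqrt(5.88e-6 x 0.1020) = 0.000775 M.
pH = -log(0.000775) = 3.11.

3.11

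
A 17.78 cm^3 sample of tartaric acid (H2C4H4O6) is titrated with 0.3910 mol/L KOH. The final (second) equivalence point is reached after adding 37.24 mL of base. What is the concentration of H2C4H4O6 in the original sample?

0.409 M

n(KOH) = 0.3910 x 0.03724 = 0.01456 mol.
At the final (second) equivalence point, 2 mol OH^- react per mol H2C4H4O6, so n(H2C4H4O6) = 0.01456 / 2 = 0.007280 mol.
[H2C4H4O6] = 0.007280 / 0.01778 L = 0.409 M.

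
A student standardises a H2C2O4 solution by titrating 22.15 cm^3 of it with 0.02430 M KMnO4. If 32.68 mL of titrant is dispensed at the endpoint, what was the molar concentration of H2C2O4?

0.0896 M

n(KMnO4) = 0.02430 x 0.03268 = 0.0007941 mol.
From the balanced equation, 2 mol KMnO4 reacts with 5 mol H2C2O4, so n(H2C2O4) = 0.0007941 x 5/2 = 0.001985 mol.
[H2C2O4] = 0.001985 / 0.02215 L = 0.0896 M.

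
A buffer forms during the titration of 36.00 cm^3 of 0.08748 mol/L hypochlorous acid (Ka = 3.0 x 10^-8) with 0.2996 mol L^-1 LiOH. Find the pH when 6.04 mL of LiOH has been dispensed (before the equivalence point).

7.65

Initial n(HClO) = 0.08748 x 0.03600 = 0.003149 mol.
n(LiOH) added = 0.2996 x 0.006040 = 0.001810 mol, converting that many moles of HClO to ClO-.
Remaining n(HClO) = 0.001340 mol; n(ClO-) = 0.001810 mol.
By Henderson-Hasselbalch, pH = pKa + log([A^-]/[HA]) = 7.52 + log(0.001810/0.001340) = 7.52 + (+0.13) = 7.65.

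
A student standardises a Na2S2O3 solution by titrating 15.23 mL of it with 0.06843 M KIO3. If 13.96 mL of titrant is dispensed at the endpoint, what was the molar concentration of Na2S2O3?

n(KIO3) = 0.06843 x 0.01396 = 0.0009553 mol.
From the balanced equation, 1 mol KIO3 reacts with 6 mol Na2S2O3, so n(Na2S2O3) = 0.0009553 x 6/1 = 0.005732 mol.
[Na2S2O3] = 0.005732 / 0.01523 L = 0.376 M.

0.376 M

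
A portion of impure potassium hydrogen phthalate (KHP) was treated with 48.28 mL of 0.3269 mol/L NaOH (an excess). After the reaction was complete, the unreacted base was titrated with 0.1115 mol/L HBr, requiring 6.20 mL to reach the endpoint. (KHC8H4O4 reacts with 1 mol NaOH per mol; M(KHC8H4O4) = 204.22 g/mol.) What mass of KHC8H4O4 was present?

Total n(NaOH) added = 0.3269 x 0.04828 = 0.01578 mol.
n(HBr) used = 0.1115 x 0.006200 = 0.0006913 mol, which equals the excess n(NaOH).
So n(NaOH) consumed by the sample = 0.01578 - 0.0006913 = 0.01509 mol.
n(KHC8H4O4) = 0.01509 / 1 = 0.01509 mol.
mass = 0.01509 mol x 204.22 g/mol = 3.08 g.

3.08 g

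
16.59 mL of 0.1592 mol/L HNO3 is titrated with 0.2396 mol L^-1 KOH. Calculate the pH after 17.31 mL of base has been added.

12.65

n(acid) = 0.1592 x 0.01659 = 0.002641 mol; n(KOH) added = 0.2396 x 0.01731 = 0.004147 mol.
Base is in excess by 0.004147 - 0.002641 = 0.001506 mol in a total volume of 0.03390 L.
[OH^-] = 0.001506/0.03390 = 0.04444 M, so pOH = 1.35 and pH = 14.00 - 1.35 = 12.65.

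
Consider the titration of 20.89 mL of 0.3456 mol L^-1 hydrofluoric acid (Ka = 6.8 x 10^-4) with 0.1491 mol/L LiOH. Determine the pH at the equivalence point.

8.09

n(HF) = 0.3456 x 0.02089 = 0.007220 mol; V(LiOH) at equivalence = 0.007220/0.1491 = 0.04842 L.
At equivalence all the acid is converted to F-; total volume = 0.02089 + 0.04842 = 0.06931 L, so [F-] = 0.007220/0.06931 = 0.1042 M.
Kb = Kw/Ka = 1.0e-14 / 6.8 x 10^-4 = 1.47e-11.
[OH^-] = sqrt(Kb x [F-]) = sqrt(1.47e-11 x 0.1042) = 1.24e-6 M.
pOH = 5.91, so pH = 14.00 - 5.91 = 8.09.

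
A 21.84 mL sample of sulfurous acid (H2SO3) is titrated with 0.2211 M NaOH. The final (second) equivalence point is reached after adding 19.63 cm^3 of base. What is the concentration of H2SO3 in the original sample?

n(NaOH) = 0.2211 x 0.01963 = 0.004340 mol.
At the final (second) equivalence point, 2 mol OH^- react per mol H2SO3, so n(H2SO3) = 0.004340 / 2 = 0.002170 mol.
[H2SO3] = 0.002170 / 0.02184 L = 0.0994 M.

0.0994 M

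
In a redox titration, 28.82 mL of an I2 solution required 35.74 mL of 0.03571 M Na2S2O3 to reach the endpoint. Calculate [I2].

n(Na2S2O3) = 0.03571 x 0.03574 = 0.001276 mol.
From the balanced equation, 2 mol Na2S2O3 reacts with 1 mol I2, so n(I2) = 0.001276 x 1/2 = 0.0006381 mol.
[I2] = 0.0006381 / 0.02882 L = 0.0221 M.

0.0221 M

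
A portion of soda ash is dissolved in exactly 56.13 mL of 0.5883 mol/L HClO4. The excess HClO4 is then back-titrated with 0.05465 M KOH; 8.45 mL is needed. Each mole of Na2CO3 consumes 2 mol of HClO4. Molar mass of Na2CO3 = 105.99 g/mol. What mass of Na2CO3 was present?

1.73 g

Total n(HClO4) added = 0.5883 x 0.05613 = 0.03302 mol.
n(KOH) used = 0.05465 x 0.008450 = 0.0004618 mol, which equals the excess n(HClO4).
So n(HClO4) consumed by the sample = 0.03302 - 0.0004618 = 0.03256 mol.
n(Na2CO3) = 0.03256 / 2 = 0.01628 mol.
mass = 0.01628 mol x 105.99 g/mol = 1.73 g.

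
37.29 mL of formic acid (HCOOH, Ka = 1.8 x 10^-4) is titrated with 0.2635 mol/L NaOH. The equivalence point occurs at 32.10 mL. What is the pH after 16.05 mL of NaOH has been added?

3.74

16.05 mL is exactly half the equivalence volume (32.10/2), i.e. the half-equivalence point.
There, n(HA) = n(A^-), so pH = pKa = -log(1.8 x 10^-4) = 3.74.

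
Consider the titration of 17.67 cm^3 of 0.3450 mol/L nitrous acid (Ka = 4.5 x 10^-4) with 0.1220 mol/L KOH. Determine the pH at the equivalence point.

n(HNO2) = 0.3450 x 0.01767 = 0.006096 mol; V(KOH) at equivalence = 0.006096/0.1220 = 0.04997 L.
At equivalence all the acid is converted to NO2-; total volume = 0.01767 + 0.04997 = 0.06764 L, so [NO2-] = 0.006096/0.06764 = 0.09013 M.
Kb = Kw/Ka = 1.0e-14 / 4.5 x 10^-4 = 2.22e-11.
[OH^-] = sqrt(Kb x [NO2-]) = sqrt(2.22e-11 x 0.09013) = 1.42e-6 M.
pOH = 5.85, so pH = 14.00 - 5.85 = 8.15.

8.15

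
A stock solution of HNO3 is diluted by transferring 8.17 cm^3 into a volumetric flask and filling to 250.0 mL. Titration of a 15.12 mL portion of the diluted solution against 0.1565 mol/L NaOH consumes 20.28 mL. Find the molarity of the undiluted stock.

n(NaOH) = 0.1565 x 0.02028 = 0.003174 mol.
n(HNO3) in the aliquot = 0.003174 mol.
[diluted HNO3] = 0.003174 / 0.01512 = 0.2099 M.
Dilution factor = 250.0/8.170 = 30.60, so [stock] = 0.2099 x 30.60 = 6.42 M.

6.42 M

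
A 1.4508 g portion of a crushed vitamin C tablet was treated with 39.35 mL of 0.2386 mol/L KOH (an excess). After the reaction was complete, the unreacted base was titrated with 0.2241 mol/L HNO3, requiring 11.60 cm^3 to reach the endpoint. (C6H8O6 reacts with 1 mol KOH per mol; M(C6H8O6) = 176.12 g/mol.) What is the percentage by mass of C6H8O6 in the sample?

Total n(KOH) added = 0.2386 x 0.03935 = 0.009389 mol.
n(HNO3) used = 0.2241 x 0.01160 = 0.002600 mol, which equals the excess n(KOH).
So n(KOH) consumed by the sample = 0.009389 - 0.002600 = 0.006789 mol.
n(C6H8O6) = 0.006789 / 1 = 0.006789 mol.
mass C6H8O6 = 0.006789 x 176.12 = 1.196 g, so %C6H8O6 = 1.196/1.4508 x 100 = 82.4%.

82.4%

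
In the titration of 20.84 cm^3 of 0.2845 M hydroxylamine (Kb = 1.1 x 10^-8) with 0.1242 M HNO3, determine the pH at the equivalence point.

3.55

n(NH2OH) = 0.2845 x 0.02084 = 0.005929 mol; V(HNO3) at equivalence = 0.005929/0.1242 = 0.04774 L.
At equivalence the base is fully converted to NH3OH+; total volume = 0.06858 L, so [NH3OH+] = 0.005929/0.06858 = 0.08646 M.
Ka(NH3OH+) = Kw/Kb = 1.0e-14 / 1.1 x 10^-8 = 9.09e-7.
[H^+] = sqrt(Ka x [NH3OH+]) = sqrt(9.09e-7 x 0.08646) = 0.000280 M.
pH = -log(0.000280) = 3.55.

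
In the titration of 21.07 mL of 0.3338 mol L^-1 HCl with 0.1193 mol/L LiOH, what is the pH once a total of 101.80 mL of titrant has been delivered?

12.62

n(acid) = 0.3338 x 0.02107 = 0.007033 mol; n(LiOH) added = 0.1193 x 0.1018 = 0.01214 mol.
Base is in excess by 0.01214 - 0.007033 = 0.005112 mol in a total volume of 0.1229 L.
[OH^-] = 0.005112/0.1229 = 0.04160 M, so pOH = 1.38 and pH = 14.00 - 1.38 = 12.62.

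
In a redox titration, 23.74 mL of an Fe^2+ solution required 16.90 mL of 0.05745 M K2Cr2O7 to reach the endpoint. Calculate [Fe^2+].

n(K2Cr2O7) = 0.05745 x 0.01690 = 0.0009709 mol.
From the balanced equation, 1 mol K2Cr2O7 reacts with 6 mol Fe^2+, so n(Fe^2+) = 0.0009709 x 6/1 = 0.005825 mol.
[Fe^2+] = 0.005825 / 0.02374 L = 0.245 M.

0.245 M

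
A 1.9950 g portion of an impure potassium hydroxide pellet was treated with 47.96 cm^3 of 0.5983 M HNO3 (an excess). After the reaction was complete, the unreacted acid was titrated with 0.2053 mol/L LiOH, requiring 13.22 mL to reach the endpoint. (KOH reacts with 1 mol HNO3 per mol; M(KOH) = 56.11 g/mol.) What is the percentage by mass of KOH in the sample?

Total n(HNO3) added = 0.5983 x 0.04796 = 0.02869 mol.
n(LiOH) used = 0.2053 x 0.01322 = 0.002714 mol, which equals the excess n(HNO3).
So n(HNO3) consumed by the sample = 0.02869 - 0.002714 = 0.02598 mol.
n(KOH) = 0.02598 / 1 = 0.02598 mol.
mass KOH = 0.02598 x 56.11 = 1.458 g, so %KOH = 1.458/1.9950 x 100 = 73.1%.

73.1%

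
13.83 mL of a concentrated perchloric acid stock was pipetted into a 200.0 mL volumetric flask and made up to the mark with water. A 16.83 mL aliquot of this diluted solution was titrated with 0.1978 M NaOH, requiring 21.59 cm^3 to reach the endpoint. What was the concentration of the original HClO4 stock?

3.67 M

n(NaOH) = 0.1978 x 0.02159 = 0.004271 mol.
n(HClO4) in the aliquot = 0.004271 mol.
[diluted HClO4] = 0.004271 / 0.01683 = 0.2537 M.
Dilution factor = 200.0/13.83 = 14.46, so [stock] = 0.2537 x 14.46 = 3.67 M.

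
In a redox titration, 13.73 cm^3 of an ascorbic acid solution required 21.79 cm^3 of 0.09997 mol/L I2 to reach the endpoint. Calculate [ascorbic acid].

0.159 M

n(I2) = 0.09997 x 0.02179 = 0.002178 mol.
From the balanced equation, 1 mol I2 reacts with 1 mol ascorbic acid, so n(ascorbic acid) = 0.002178 x 1/1 = 0.002178 mol.
[ascorbic acid] = 0.002178 / 0.01373 L = 0.159 M.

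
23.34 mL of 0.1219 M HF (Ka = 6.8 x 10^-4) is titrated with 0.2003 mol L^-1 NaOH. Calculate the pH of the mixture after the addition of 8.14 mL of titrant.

Initial n(HF) = 0.1219 x 0.02334 = 0.002845 mol.
n(NaOH) added = 0.2003 x 0.008140 = 0.001630 mol, converting that many moles of HF to F-.
Remaining n(HF) = 0.001215 mol; n(F-) = 0.001630 mol.
By Henderson-Hasselbalch, pH = pKa + log([A^-]/[HA]) = 3.17 + log(0.001630/0.001215) = 3.17 + (+0.13) = 3.30.

3.30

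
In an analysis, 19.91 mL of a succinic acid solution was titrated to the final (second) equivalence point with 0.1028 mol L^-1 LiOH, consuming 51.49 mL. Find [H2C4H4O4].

n(LiOH) = 0.1028 x 0.05149 = 0.005293 mol.
At the final (second) equivalence point, 2 mol OH^- react per mol H2C4H4O4, so n(H2C4H4O4) = 0.005293 / 2 = 0.002647 mol.
[H2C4H4O4] = 0.002647 / 0.01991 L = 0.133 M.

0.133 M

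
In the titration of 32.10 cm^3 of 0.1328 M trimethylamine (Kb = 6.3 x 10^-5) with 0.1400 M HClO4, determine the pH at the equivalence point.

n((CH3)3N) = 0.1328 x 0.03210 = 0.004263 mol; V(HClO4) at equivalence = 0.004263/0.1400 = 0.03045 L.
At equivalence the base is fully converted to (CH3)3NH+; total volume = 0.06255 L, so [(CH3)3NH+] = 0.004263/0.06255 = 0.06815 M.
Ka((CH3)3NH+) = Kw/Kb = 1.0e-14 / 6.3 x 10^-5 = 1.59e-10.
[H^+] = sqrt(Ka x [(CH3)3NH+]) = sqrt(1.59e-10 x 0.06815) = 3.29e-6 M.
pH = -log(3.29e-6) = 5.48.

5.48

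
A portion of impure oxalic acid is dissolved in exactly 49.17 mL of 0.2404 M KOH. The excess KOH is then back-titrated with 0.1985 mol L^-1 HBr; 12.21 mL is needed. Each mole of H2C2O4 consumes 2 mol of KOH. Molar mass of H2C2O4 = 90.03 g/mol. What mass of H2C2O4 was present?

Total n(KOH) added = 0.2404 x 0.04917 = 0.01182 mol.
n(HBr) used = 0.1985 x 0.01221 = 0.002424 mol, which equals the excess n(KOH).
So n(KOH) consumed by the sample = 0.01182 - 0.002424 = 0.009397 mol.
n(H2C2O4) = 0.009397 / 2 = 0.004698 mol.
mass = 0.004698 mol x 90.03 g/mol = 0.423 g.

0.423 g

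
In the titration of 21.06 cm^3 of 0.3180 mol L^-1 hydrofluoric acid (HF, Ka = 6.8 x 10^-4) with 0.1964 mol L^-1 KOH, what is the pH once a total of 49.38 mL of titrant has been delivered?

12.63

n(acid) = 0.3180 x 0.02106 = 0.006697 mol; n(KOH) added = 0.1964 x 0.04938 = 0.009698 mol.
Base is in excess by 0.009698 - 0.006697 = 0.003001 mol in a total volume of 0.07044 L.
[OH^-] = 0.003001/0.07044 = 0.04261 M, so pOH = 1.37 and pH = 14.00 - 1.37 = 12.63.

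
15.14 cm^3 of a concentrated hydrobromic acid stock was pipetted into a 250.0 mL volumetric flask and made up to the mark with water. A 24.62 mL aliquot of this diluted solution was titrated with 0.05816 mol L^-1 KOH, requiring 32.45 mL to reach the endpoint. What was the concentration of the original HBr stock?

n(KOH) = 0.05816 x 0.03245 = 0.001887 mol.
n(HBr) in the aliquot = 0.001887 mol.
[diluted HBr] = 0.001887 / 0.02462 = 0.07666 M.
Dilution factor = 250.0/15.14 = 16.51, so [stock] = 0.07666 x 16.51 = 1.27 M.

1.27 M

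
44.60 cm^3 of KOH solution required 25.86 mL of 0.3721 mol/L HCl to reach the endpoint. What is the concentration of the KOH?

n(HCl) delivered = 0.3721 x 0.02586 = 0.009623 mol.
For a 1:1 reaction, n(KOH) = 0.009623 mol.
[KOH] = 0.009623 mol / 0.04460 L = 0.216 M.

0.216 M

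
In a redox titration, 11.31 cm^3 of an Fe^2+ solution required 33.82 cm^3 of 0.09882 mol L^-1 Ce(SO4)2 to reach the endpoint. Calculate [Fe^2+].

n(Ce(SO4)2) = 0.09882 x 0.03382 = 0.003342 mol.
From the balanced equation, 1 mol Ce(SO4)2 reacts with 1 mol Fe^2+, so n(Fe^2+) = 0.003342 x 1/1 = 0.003342 mol.
[Fe^2+] = 0.003342 / 0.01131 L = 0.295 M.

0.295 M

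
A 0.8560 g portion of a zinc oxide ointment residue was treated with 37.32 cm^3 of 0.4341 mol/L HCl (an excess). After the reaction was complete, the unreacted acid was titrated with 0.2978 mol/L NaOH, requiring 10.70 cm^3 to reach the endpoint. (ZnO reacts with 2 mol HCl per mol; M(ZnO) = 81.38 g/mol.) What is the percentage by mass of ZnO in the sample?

Total n(HCl) added = 0.4341 x 0.03732 = 0.01620 mol.
n(NaOH) used = 0.2978 x 0.01070 = 0.003186 mol, which equals the excess n(HCl).
So n(HCl) consumed by the sample = 0.01620 - 0.003186 = 0.01301 mol.
n(ZnO) = 0.01301 / 2 = 0.006507 mol.
mass ZnO = 0.006507 x 81.38 = 0.5295 g, so %ZnO = 0.5295/0.8560 x 100 = 61.9%.

61.9%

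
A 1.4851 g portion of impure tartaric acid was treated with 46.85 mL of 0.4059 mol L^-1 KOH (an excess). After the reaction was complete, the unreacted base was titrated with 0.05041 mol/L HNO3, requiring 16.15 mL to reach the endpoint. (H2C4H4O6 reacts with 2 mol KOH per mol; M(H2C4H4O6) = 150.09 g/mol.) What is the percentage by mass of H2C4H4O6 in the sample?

92.0%

Total n(KOH) added = 0.4059 x 0.04685 = 0.01902 mol.
n(HNO3) used = 0.05041 x 0.01615 = 0.0008141 mol, which equals the excess n(KOH).
So n(KOH) consumed by the sample = 0.01902 - 0.0008141 = 0.01820 mol.
n(H2C4H4O6) = 0.01820 / 2 = 0.009101 mol.
mass H2C4H4O6 = 0.009101 x 150.09 = 1.366 g, so %H2C4H4O6 = 1.366/1.4851 x 100 = 92.0%.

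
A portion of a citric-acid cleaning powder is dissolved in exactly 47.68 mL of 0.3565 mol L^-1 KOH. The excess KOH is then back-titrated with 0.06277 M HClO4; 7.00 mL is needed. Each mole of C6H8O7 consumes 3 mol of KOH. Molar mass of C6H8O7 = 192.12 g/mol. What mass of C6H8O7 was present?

1.06 g

Total n(KOH) added = 0.3565 x 0.04768 = 0.01700 mol.
n(HClO4) used = 0.06277 x 0.007000 = 0.0004394 mol, which equals the excess n(KOH).
So n(KOH) consumed by the sample = 0.01700 - 0.0004394 = 0.01656 mol.
n(C6H8O7) = 0.01656 / 3 = 0.005520 mol.
mass = 0.005520 mol x 192.12 g/mol = 1.06 g.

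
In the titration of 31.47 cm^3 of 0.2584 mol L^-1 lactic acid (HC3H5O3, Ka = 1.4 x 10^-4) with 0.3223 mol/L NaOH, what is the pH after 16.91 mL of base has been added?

Initial n(HC3H5O3) = 0.2584 x 0.03147 = 0.008132 mol.
n(NaOH) added = 0.3223 x 0.01691 = 0.005450 mol, converting that many moles of HC3H5O3 to C3H5O3-.
Remaining n(HC3H5O3) = 0.002682 mol; n(C3H5O3-) = 0.005450 mol.
By Henderson-Hasselbalch, pH = pKa + log([A^-]/[HA]) = 3.85 + log(0.005450/0.002682) = 3.85 + (+0.31) = 4.16.

4.16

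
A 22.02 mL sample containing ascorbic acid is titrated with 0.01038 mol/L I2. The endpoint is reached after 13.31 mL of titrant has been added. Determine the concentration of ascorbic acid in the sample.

0.00627 M

n(I2) = 0.01038 x 0.01331 = 0.0001382 mol.
From the balanced equation, 1 mol I2 reacts with 1 mol ascorbic acid, so n(ascorbic acid) = 0.0001382 x 1/1 = 0.0001382 mol.
[ascorbic acid] = 0.0001382 / 0.02202 L = 0.00627 M.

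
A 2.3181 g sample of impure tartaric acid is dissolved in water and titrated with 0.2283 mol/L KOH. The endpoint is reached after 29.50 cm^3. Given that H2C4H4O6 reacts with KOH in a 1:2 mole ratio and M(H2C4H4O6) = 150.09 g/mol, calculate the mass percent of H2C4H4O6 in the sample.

n(KOH) = 0.2283 x 0.02950 = 0.006735 mol.
n(H2C4H4O6) = 0.006735 / 2 = 0.003367 mol.
mass of H2C4H4O6 = 0.003367 x 150.09 = 0.5054 g.
% purity = 0.5054 / 2.3181 x 100 = 21.8%.

21.8%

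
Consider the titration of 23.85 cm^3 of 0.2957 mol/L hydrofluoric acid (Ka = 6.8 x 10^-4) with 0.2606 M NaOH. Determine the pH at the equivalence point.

n(HF) = 0.2957 x 0.02385 = 0.007052 mol; V(NaOH) at equivalence = 0.007052/0.2606 = 0.02706 L.
At equivalence all the acid is converted to F-; total volume = 0.02385 + 0.02706 = 0.05091 L, so [F-] = 0.007052/0.05091 = 0.1385 M.
Kb = Kw/Ka = 1.0e-14 / 6.8 x 10^-4 = 1.47e-11.
[OH^-] = sqrt(Kb x [F-]) = sqrt(1.47e-11 x 0.1385) = 1.43e-6 M.
pOH = 5.85, so pH = 14.00 - 5.85 = 8.15.

8.15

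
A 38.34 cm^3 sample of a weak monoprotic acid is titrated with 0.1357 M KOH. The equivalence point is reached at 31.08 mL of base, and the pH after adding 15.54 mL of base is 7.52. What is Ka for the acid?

15.54 mL is half of the equivalence volume, so this is the half-equivalence point where [HA] = [A^-].
At half-equivalence pH = pKa, so pKa = 7.52.
Ka = 10^(-7.52) = 3.0 x 10^-8.

3.0 x 10^-8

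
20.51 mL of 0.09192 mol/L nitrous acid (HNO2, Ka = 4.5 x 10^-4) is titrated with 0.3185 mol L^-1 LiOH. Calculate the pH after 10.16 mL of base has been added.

12.64

n(acid) = 0.09192 x 0.02051 = 0.001885 mol; n(LiOH) added = 0.3185 x 0.01016 = 0.003236 mol.
Base is in excess by 0.003236 - 0.001885 = 0.001351 mol in a total volume of 0.03067 L.
[OH^-] = 0.001351/0.03067 = 0.04404 M, so pOH = 1.36 and pH = 14.00 - 1.36 = 12.64.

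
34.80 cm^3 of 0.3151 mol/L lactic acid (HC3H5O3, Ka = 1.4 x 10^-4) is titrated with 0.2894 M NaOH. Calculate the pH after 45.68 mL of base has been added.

n(acid) = 0.3151 x 0.03480 = 0.01097 mol; n(NaOH) added = 0.2894 x 0.04568 = 0.01322 mol.
Base is in excess by 0.01322 - 0.01097 = 0.002254 mol in a total volume of 0.08048 L.
[OH^-] = 0.002254/0.08048 = 0.02801 M, so pOH = 1.55 and pH = 14.00 - 1.55 = 12.45.

12.45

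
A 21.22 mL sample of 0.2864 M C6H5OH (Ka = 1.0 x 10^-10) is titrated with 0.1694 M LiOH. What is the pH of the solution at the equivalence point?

n(C6H5OH) = 0.2864 x 0.02122 = 0.006077 mol; V(LiOH) at equivalence = 0.006077/0.1694 = 0.03588 L.
At equivalence all the acid is converted to C6H5O-; total volume = 0.02122 + 0.03588 = 0.05710 L, so [C6H5O-] = 0.006077/0.05710 = 0.1064 M.
Kb = Kw/Ka = 1.0e-14 / 1.0 x 10^-10 = 0.000100.
[OH^-] = sqrt(Kb x [C6H5O-]) = sqrt(0.000100 x 0.1064) = 0.00326 M.
pOH = 2.49, so pH = 14.00 - 2.49 = 11.51.

11.51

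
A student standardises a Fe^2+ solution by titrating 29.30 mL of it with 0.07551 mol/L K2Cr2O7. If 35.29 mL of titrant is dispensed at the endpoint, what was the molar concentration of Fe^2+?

0.546 M

n(K2Cr2O7) = 0.07551 x 0.03529 = 0.002665 mol.
From the balanced equation, 1 mol K2Cr2O7 reacts with 6 mol Fe^2+, so n(Fe^2+) = 0.002665 x 6/1 = 0.01599 mol.
[Fe^2+] = 0.01599 / 0.02930 L = 0.546 M.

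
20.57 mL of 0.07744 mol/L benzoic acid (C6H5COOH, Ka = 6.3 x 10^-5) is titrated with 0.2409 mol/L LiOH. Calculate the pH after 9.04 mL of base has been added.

12.30

n(acid) = 0.07744 x 0.02057 = 0.001593 mol; n(LiOH) added = 0.2409 x 0.009040 = 0.002178 mol.
Base is in excess by 0.002178 - 0.001593 = 0.0005848 mol in a total volume of 0.02961 L.
[OH^-] = 0.0005848/0.02961 = 0.01975 M, so pOH = 1.70 and pH = 14.00 - 1.70 = 12.30.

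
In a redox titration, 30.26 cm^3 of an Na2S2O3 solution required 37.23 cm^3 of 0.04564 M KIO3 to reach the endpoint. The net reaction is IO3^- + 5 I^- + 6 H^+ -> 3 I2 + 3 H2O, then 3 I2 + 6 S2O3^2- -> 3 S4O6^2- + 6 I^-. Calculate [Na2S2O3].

0.337 M

n(KIO3) = 0.04564 x 0.03723 = 0.001699 mol.
From the balanced equation, 1 mol KIO3 reacts with 6 mol Na2S2O3, so n(Na2S2O3) = 0.001699 x 6/1 = 0.01020 mol.
[Na2S2O3] = 0.01020 / 0.03026 L = 0.337 M.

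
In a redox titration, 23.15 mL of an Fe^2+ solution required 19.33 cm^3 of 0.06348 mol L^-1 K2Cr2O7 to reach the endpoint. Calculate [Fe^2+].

n(K2Cr2O7) = 0.06348 x 0.01933 = 0.001227 mol.
From the balanced equation, 1 mol K2Cr2O7 reacts with 6 mol Fe^2+, so n(Fe^2+) = 0.001227 x 6/1 = 0.007362 mol.
[Fe^2+] = 0.007362 / 0.02315 L = 0.318 M.

0.318 M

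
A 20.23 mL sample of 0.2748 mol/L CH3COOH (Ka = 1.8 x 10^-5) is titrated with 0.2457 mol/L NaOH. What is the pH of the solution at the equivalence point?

n(CH3COOH) = 0.2748 x 0.02023 = 0.005559 mol; V(NaOH) at equivalence = 0.005559/0.2457 = 0.02263 L.
At equivalence all the acid is converted to CH3COO-; total volume = 0.02023 + 0.02263 = 0.04286 L, so [CH3COO-] = 0.005559/0.04286 = 0.1297 M.
Kb = Kw/Ka = 1.0e-14 / 1.8 x 10^-5 = 5.56e-10.
[OH^-] = sqrt(Kb x [CH3COO-]) = sqrt(5.56e-10 x 0.1297) = 8.49e-6 M.
pOH = 5.07, so pH = 14.00 - 5.07 = 8.93.

8.93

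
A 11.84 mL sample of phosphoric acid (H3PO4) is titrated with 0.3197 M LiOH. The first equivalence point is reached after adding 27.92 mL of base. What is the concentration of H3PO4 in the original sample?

n(LiOH) = 0.3197 x 0.02792 = 0.008926 mol.
At the first equivalence point, 1 mol OH^- react per mol H3PO4, so n(H3PO4) = 0.008926 / 1 = 0.008926 mol.
[H3PO4] = 0.008926 / 0.01184 L = 0.754 M.

0.754 M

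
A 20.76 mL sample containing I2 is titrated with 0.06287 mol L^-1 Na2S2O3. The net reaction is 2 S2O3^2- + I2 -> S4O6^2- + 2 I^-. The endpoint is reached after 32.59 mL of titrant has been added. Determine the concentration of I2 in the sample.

0.0493 M

n(Na2S2O3) = 0.06287 x 0.03259 = 0.002049 mol.
From the balanced equation, 2 mol Na2S2O3 reacts with 1 mol I2, so n(I2) = 0.002049 x 1/2 = 0.001024 mol.
[I2] = 0.001024 / 0.02076 L = 0.0493 M.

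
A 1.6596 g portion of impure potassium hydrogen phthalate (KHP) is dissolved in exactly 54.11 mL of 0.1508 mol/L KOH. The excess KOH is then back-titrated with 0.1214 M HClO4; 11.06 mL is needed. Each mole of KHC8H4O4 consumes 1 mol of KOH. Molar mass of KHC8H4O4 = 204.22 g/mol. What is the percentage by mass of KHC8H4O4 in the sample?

83.9%

Total n(KOH) added = 0.1508 x 0.05411 = 0.008160 mol.
n(HClO4) used = 0.1214 x 0.01106 = 0.001343 mol, which equals the excess n(KOH).
So n(KOH) consumed by the sample = 0.008160 - 0.001343 = 0.006817 mol.
n(KHC8H4O4) = 0.006817 / 1 = 0.006817 mol.
mass KHC8H4O4 = 0.006817 x 204.22 = 1.392 g, so %KHC8H4O4 = 1.392/1.6596 x 100 = 83.9%.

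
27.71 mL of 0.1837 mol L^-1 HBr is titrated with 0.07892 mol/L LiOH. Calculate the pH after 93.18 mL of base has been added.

n(acid) = 0.1837 x 0.02771 = 0.005090 mol; n(LiOH) added = 0.07892 x 0.09318 = 0.007354 mol.
Base is in excess by 0.007354 - 0.005090 = 0.002263 mol in a total volume of 0.1209 L.
[OH^-] = 0.002263/0.1209 = 0.01872 M, so pOH = 1.73 and pH = 14.00 - 1.73 = 12.27.

12.27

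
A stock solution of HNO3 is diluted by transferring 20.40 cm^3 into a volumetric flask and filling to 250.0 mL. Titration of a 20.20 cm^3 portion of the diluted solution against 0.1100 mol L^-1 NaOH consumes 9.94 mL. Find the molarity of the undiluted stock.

0.663 M

n(NaOH) = 0.1100 x 0.009940 = 0.001093 mol.
n(HNO3) in the aliquot = 0.001093 mol.
[diluted HNO3] = 0.001093 / 0.02020 = 0.05413 M.
Dilution factor = 250.0/20.40 = 12.25, so [stock] = 0.05413 x 12.25 = 0.663 M.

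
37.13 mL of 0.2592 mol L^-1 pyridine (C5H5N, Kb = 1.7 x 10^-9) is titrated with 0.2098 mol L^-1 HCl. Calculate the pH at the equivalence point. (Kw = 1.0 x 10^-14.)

3.08

n(C5H5N) = 0.2592 x 0.03713 = 0.009624 mol; V(HCl) at equivalence = 0.009624/0.2098 = 0.04587 L.
At equivalence the base is fully converted to C5H5NH+; total volume = 0.08300 L, so [C5H5NH+] = 0.009624/0.08300 = 0.1159 M.
Ka(C5H5NH+) = Kw/Kb = 1.0e-14 / 1.7 x 10^-9 = 5.88e-6.
[H^+] = sqrt(Ka x [C5H5NH+]) = sqrt(5.88e-6 x 0.1159) = 0.000826 M.
pH = -log(0.000826) = 3.08.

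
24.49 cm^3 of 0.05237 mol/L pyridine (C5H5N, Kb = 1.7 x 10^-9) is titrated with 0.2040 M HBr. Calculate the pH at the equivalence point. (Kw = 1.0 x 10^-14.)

n(C5H5N) = 0.05237 x 0.02449 = 0.001283 mol; V(HBr) at equivalence = 0.001283/0.2040 = 0.006287 L.
At equivalence the base is fully converted to C5H5NH+; total volume = 0.03078 L, so [C5H5NH+] = 0.001283/0.03078 = 0.04167 M.
Ka(C5H5NH+) = Kw/Kb = 1.0e-14 / 1.7 x 10^-9 = 5.88e-6.
[H^+] = sqrt(Ka x [C5H5NH+]) = sqrt(5.88e-6 x 0.04167) = 0.000495 M.
pH = -log(0.000495) = 3.31.

3.31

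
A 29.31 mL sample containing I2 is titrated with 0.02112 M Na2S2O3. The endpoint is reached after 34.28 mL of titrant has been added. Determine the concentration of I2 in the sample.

n(Na2S2O3) = 0.02112 x 0.03428 = 0.0007240 mol.
From the balanced equation, 2 mol Na2S2O3 reacts with 1 mol I2, so n(I2) = 0.0007240 x 1/2 = 0.0003620 mol.
[I2] = 0.0003620 / 0.02931 L = 0.0124 M.

0.0124 M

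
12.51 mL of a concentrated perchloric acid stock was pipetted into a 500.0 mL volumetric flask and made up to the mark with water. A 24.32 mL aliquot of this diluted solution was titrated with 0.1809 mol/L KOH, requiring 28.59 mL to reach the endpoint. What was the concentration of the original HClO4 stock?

n(KOH) = 0.1809 x 0.02859 = 0.005172 mol.
n(HClO4) in the aliquot = 0.005172 mol.
[diluted HClO4] = 0.005172 / 0.02432 = 0.2127 M.
Dilution factor = 500.0/12.51 = 39.97, so [stock] = 0.2127 x 39.97 = 8.50 M.

8.50 M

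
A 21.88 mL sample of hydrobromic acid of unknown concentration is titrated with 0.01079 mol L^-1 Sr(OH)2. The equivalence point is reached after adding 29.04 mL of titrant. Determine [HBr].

n(Sr(OH)2) delivered = 0.01079 x 0.02904 = 0.0003133 mol.
The reaction is 2 HBr + 1 Sr(OH)2, so n(HBr) = 0.0003133 x 2/1 = 0.0006267 mol.
[HBr] = 0.0006267 mol / 0.02188 L = 0.0286 M.

0.0286 M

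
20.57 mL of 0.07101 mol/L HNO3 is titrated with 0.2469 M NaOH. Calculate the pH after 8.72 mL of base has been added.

n(acid) = 0.07101 x 0.02057 = 0.001461 mol; n(NaOH) added = 0.2469 x 0.008720 = 0.002153 mol.
Base is in excess by 0.002153 - 0.001461 = 0.0006923 mol in a total volume of 0.02929 L.
[OH^-] = 0.0006923/0.02929 = 0.02364 M, so pOH = 1.63 and pH = 14.00 - 1.63 = 12.37.

12.37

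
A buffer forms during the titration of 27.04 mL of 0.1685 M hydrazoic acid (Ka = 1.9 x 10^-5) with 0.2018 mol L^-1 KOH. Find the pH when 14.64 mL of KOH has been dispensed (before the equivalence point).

Initial n(HN3) = 0.1685 x 0.02704 = 0.004556 mol.
n(KOH) added = 0.2018 x 0.01464 = 0.002954 mol, converting that many moles of HN3 to N3-.
Remaining n(HN3) = 0.001602 mol; n(N3-) = 0.002954 mol.
By Henderson-Hasselbalch, pH = pKa + log([A^-]/[HA]) = 4.72 + log(0.002954/0.001602) = 4.72 + (+0.27) = 4.99.

4.99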